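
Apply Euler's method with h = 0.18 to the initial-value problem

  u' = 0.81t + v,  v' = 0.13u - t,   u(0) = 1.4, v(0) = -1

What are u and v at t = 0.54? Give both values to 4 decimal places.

0.9498, -1.0108

Euler on (u,v): u_{n+1} = u_n + h·u', v_{n+1} = v_n + h·v'.
0.000000: (1.400000, -1.000000); f=(-1.000000, 0.182000) → (1.220000, -0.967240)
0.180000: (1.220000, -0.967240); f=(-0.821440, -0.021400) → (1.072141, -0.971092)
0.360000: (1.072141, -0.971092); f=(-0.679492, -0.220622) → (0.949832, -1.010804)
(u(0.54), v(0.54)) ≈ (0.9498, -1.0108)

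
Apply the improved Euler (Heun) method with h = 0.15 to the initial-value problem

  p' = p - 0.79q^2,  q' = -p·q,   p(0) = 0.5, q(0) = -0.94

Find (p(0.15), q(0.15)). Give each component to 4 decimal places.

Heun on (p,q): k1 = f(t_n, state_n); k2 = f(t_n + h, state_n + h·k1); state_{n+1} = state_n + (h/2)·(k1 + k2).
0.000000: (0.500000, -0.940000)
  k1 = (-0.198044, 0.470000)
  predictor → (0.470293, -0.869500)
  k2 = (-0.126970, 0.408920)
  → (0.475624, -0.874081)
(p(0.15), q(0.15)) ≈ (0.4756, -0.8741)

0.4756, -0.8741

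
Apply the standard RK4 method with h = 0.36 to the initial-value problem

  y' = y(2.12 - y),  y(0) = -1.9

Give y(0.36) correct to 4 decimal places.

RK4: k1 = f(x_n, y_n); k2 = f(x_n + h/2, y_n + (h/2)·k1); k3 = f(x_n + h/2, y_n + (h/2)·k2); k4 = f(x_n + h, y_n + h·k3); y_{n+1} = y_n + (h/6)·(k1 + 2k2 + 2k3 + k4).
x=0.000000, y=-1.900000:
  k1 = f(0.000000, -1.900000) = -7.638000
  k2 = f(0.180000, -3.274840) = -17.667238
  k3 = f(0.180000, -5.080103) = -36.577263
  k4 = f(0.360000, -15.067815) = -258.982801
  y ← -1.900000 + (0.36/6)·(k1 + 2k2 + 2k3 + k4) = -24.406588
y(0.36) ≈ -24.4066

-24.4066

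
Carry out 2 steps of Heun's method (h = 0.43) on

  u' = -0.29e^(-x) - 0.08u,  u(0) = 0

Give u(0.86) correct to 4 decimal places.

-0.1629

Heun: k1 = f(x_n, u_n); k2 = f(x_n + h, u_n + h·k1); u_{n+1} = u_n + (h/2)·(k1 + k2).
x=0.000000, u=0.000000:
  k1 = f(0.000000, 0.000000) = -0.290000
  k2 = f(0.430000, -0.124700) = -0.178672
  u ← 0.000000 + (0.43/2)·(-0.290000 + (-0.178672)) = -0.100764
x=0.430000, u=-0.100764:
  k1 = f(0.430000, -0.100764) = -0.180586
  k2 = f(0.860000, -0.178417) = -0.108444
  u ← -0.100764 + (0.43/2)·(-0.180586 + (-0.108444)) = -0.162906
u(0.86) ≈ -0.1629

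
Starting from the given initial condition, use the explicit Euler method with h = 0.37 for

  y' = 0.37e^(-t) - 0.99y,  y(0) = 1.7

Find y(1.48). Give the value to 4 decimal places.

Euler: y_{n+1} = y_n + h·f(t_n, y_n).
t=0.000000, y=1.700000: f=-1.313000 → y ← 1.700000 + 0.37·(-1.313000) = 1.214190
t=0.370000, y=1.214190: f=-0.946476 → y ← 1.214190 + 0.37·(-0.946476) = 0.863994
t=0.740000, y=0.863994: f=-0.678822 → y ← 0.863994 + 0.37·(-0.678822) = 0.612830
t=1.110000, y=0.612830: f=-0.484765 → y ← 0.612830 + 0.37·(-0.484765) = 0.433467
y(1.48) ≈ 0.4335

0.4335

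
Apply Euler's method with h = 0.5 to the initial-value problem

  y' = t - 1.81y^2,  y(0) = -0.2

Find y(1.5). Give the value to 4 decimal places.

Euler: y_{n+1} = y_n + h·f(t_n, y_n).
t=0.000000, y=-0.200000: f=-0.072400 → y ← -0.200000 + 0.5·(-0.072400) = -0.236200
t=0.500000, y=-0.236200: f=0.399019 → y ← -0.236200 + 0.5·0.399019 = -0.036690
t=1.000000, y=-0.036690: f=0.997563 → y ← -0.036690 + 0.5·0.997563 = 0.462091
y(1.5) ≈ 0.4621

0.4621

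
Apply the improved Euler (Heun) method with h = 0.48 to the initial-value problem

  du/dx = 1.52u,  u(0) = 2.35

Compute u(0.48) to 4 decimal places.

Heun: k1 = f(x_n, u_n); k2 = f(x_n + h, u_n + h·k1); u_{n+1} = u_n + (h/2)·(k1 + k2).
x=0.000000, u=2.350000:
  k1 = f(0.000000, 2.350000) = 3.572000
  k2 = f(0.480000, 4.064560) = 6.178131
  u ← 2.350000 + (0.48/2)·(3.572000 + 6.178131) = 4.690031
u(0.48) ≈ 4.6900

4.6900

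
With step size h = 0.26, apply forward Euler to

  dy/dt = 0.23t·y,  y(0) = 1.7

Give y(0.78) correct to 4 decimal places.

1.7801

Euler: y_{n+1} = y_n + h·f(t_n, y_n).
t=0.000000, y=1.700000: f=0.000000 → y ← 1.700000 + 0.26·0.000000 = 1.700000
t=0.260000, y=1.700000: f=0.101660 → y ← 1.700000 + 0.26·0.101660 = 1.726432
t=0.520000, y=1.726432: f=0.206481 → y ← 1.726432 + 0.26·0.206481 = 1.780117
y(0.78) ≈ 1.7801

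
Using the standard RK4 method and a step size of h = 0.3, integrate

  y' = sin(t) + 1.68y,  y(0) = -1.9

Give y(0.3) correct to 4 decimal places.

RK4: k1 = f(t_n, y_n); k2 = f(t_n + h/2, y_n + (h/2)·k1); k3 = f(t_n + h/2, y_n + (h/2)·k2); k4 = f(t_n + h, y_n + h·k3); y_{n+1} = y_n + (h/6)·(k1 + 2k2 + 2k3 + k4).
t=0.000000, y=-1.900000:
  k1 = f(0.000000, -1.900000) = -3.192000
  k2 = f(0.150000, -2.378800) = -3.846946
  k3 = f(0.150000, -2.477042) = -4.011992
  k4 = f(0.300000, -3.103598) = -4.918524
  y ← -1.900000 + (0.3/6)·(k1 + 2k2 + 2k3 + k4) = -3.091420
y(0.3) ≈ -3.0914

-3.0914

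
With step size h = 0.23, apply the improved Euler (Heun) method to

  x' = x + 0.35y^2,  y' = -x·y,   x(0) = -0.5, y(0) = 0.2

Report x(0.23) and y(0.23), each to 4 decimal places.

Heun on (x,y): k1 = f(t_n, state_n); k2 = f(t_n + h, state_n + h·k1); state_{n+1} = state_n + (h/2)·(k1 + k2).
0.000000: (-0.500000, 0.200000)
  k1 = (-0.486000, 0.100000)
  predictor → (-0.611780, 0.223000)
  k2 = (-0.594375, 0.136427)
  → (-0.624243, 0.227189)
(x(0.23), y(0.23)) ≈ (-0.6242, 0.2272)

-0.6242, 0.2272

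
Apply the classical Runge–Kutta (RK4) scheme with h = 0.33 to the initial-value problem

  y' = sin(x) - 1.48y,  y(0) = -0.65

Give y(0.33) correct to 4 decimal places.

RK4: k1 = f(x_n, y_n); k2 = f(x_n + h/2, y_n + (h/2)·k1); k3 = f(x_n + h/2, y_n + (h/2)·k2); k4 = f(x_n + h, y_n + h·k3); y_{n+1} = y_n + (h/6)·(k1 + 2k2 + 2k3 + k4).
x=0.000000, y=-0.650000:
  k1 = f(0.000000, -0.650000) = 0.962000
  k2 = f(0.165000, -0.491270) = 0.891332
  k3 = f(0.165000, -0.502930) = 0.908589
  k4 = f(0.330000, -0.350166) = 0.842288
  y ← -0.650000 + (0.33/6)·(k1 + 2k2 + 2k3 + k4) = -0.352773
y(0.33) ≈ -0.3528

-0.3528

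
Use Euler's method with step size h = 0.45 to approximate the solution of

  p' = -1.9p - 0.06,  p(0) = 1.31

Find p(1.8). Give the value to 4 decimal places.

Euler: p_{n+1} = p_n + h·f(t_n, p_n).
t=0.000000, p=1.310000: f=-2.549000 → p ← 1.310000 + 0.45·(-2.549000) = 0.162950
t=0.450000, p=0.162950: f=-0.369605 → p ← 0.162950 + 0.45·(-0.369605) = -0.003372
t=0.900000, p=-0.003372: f=-0.053593 → p ← -0.003372 + 0.45·(-0.053593) = -0.027489
t=1.350000, p=-0.027489: f=-0.007771 → p ← -0.027489 + 0.45·(-0.007771) = -0.030986
p(1.8) ≈ -0.0310

-0.0310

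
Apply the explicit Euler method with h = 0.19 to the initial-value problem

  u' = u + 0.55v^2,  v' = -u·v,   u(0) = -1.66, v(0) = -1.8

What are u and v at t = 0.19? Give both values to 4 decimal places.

-1.6368, -2.3677

Euler on (u,v): u_{n+1} = u_n + h·u', v_{n+1} = v_n + h·v'.
0.000000: (-1.660000, -1.800000); f=(0.122000, -2.988000) → (-1.636820, -2.367720)
(u(0.19), v(0.19)) ≈ (-1.6368, -2.3677)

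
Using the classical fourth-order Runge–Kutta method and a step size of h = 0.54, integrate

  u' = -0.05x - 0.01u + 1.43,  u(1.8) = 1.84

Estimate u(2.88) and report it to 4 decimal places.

RK4: k1 = f(x_n, u_n); k2 = f(x_n + h/2, u_n + (h/2)·k1); k3 = f(x_n + h/2, u_n + (h/2)·k2); k4 = f(x_n + h, u_n + h·k3); u_{n+1} = u_n + (h/6)·(k1 + 2k2 + 2k3 + k4).
x=1.800000, u=1.840000:
  k1 = f(1.800000, 1.840000) = 1.321600
  k2 = f(2.070000, 2.196832) = 1.304532
  k3 = f(2.070000, 2.192224) = 1.304578
  k4 = f(2.340000, 2.544472) = 1.287555
  u ← 1.840000 + (0.54/6)·(k1 + 2k2 + 2k3 + k4) = 2.544464
x=2.340000, u=2.544464:
  k1 = f(2.340000, 2.544464) = 1.287555
  k2 = f(2.610000, 2.892104) = 1.270579
  k3 = f(2.610000, 2.887520) = 1.270625
  k4 = f(2.880000, 3.230601) = 1.253694
  u ← 2.544464 + (0.54/6)·(k1 + 2k2 + 2k3 + k4) = 3.230593
u(2.88) ≈ 3.2306

3.2306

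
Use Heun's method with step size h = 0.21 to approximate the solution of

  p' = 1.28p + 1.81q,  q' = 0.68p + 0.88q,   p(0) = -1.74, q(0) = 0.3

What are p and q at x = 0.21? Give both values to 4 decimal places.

Heun on (p,q): k1 = f(x_n, state_n); k2 = f(x_n + h, state_n + h·k1); state_{n+1} = state_n + (h/2)·(k1 + k2).
0.000000: (-1.740000, 0.300000)
  k1 = (-1.684200, -0.919200)
  predictor → (-2.093682, 0.106968)
  k2 = (-2.486301, -1.329572)
  → (-2.177903, 0.063879)
(p(0.21), q(0.21)) ≈ (-2.1779, 0.0639)

-2.1779, 0.0639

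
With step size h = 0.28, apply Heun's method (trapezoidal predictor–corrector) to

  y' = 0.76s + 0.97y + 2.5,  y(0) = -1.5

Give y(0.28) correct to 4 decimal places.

-1.1379

Heun: k1 = f(s_n, y_n); k2 = f(s_n + h, y_n + h·k1); y_{n+1} = y_n + (h/2)·(k1 + k2).
s=0.000000, y=-1.500000:
  k1 = f(0.000000, -1.500000) = 1.045000
  k2 = f(0.280000, -1.207400) = 1.541622
  y ← -1.500000 + (0.28/2)·(1.045000 + 1.541622) = -1.137873
y(0.28) ≈ -1.1379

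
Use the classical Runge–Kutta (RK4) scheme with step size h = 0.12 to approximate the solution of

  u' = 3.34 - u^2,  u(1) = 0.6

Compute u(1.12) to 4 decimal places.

0.9287

RK4: k1 = f(t_n, u_n); k2 = f(t_n + h/2, u_n + (h/2)·k1); k3 = f(t_n + h/2, u_n + (h/2)·k2); k4 = f(t_n + h, u_n + h·k3); u_{n+1} = u_n + (h/6)·(k1 + 2k2 + 2k3 + k4).
t=1.000000, u=0.600000:
  k1 = f(1.000000, 0.600000) = 2.980000
  k2 = f(1.060000, 0.778800) = 2.733471
  k3 = f(1.060000, 0.764008) = 2.756291
  k4 = f(1.120000, 0.930755) = 2.473695
  u ← 0.600000 + (0.12/6)·(k1 + 2k2 + 2k3 + k4) = 0.928664
u(1.12) ≈ 0.9287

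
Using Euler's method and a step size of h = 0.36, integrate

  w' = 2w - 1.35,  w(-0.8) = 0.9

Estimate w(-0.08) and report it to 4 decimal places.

1.3406

Euler: w_{n+1} = w_n + h·f(t_n, w_n).
t=-0.800000, w=0.900000: f=0.450000 → w ← 0.900000 + 0.36·0.450000 = 1.062000
t=-0.440000, w=1.062000: f=0.774000 → w ← 1.062000 + 0.36·0.774000 = 1.340640
w(-0.08) ≈ 1.3406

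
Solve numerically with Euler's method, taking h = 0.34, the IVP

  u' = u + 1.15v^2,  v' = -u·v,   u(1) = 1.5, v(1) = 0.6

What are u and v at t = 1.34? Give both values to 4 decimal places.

Euler on (u,v): u_{n+1} = u_n + h·u', v_{n+1} = v_n + h·v'.
1.000000: (1.500000, 0.600000); f=(1.914000, -0.900000) → (2.150760, 0.294000)
(u(1.34), v(1.34)) ≈ (2.1508, 0.2940)

2.1508, 0.2940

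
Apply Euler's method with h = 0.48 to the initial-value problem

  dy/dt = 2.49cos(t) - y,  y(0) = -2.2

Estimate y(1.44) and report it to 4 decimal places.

Euler: y_{n+1} = y_n + h·f(t_n, y_n).
t=0.000000, y=-2.200000: f=4.690000 → y ← -2.200000 + 0.48·4.690000 = 0.051200
t=0.480000, y=0.051200: f=2.157417 → y ← 0.051200 + 0.48·2.157417 = 1.086760
t=0.960000, y=1.086760: f=0.341304 → y ← 1.086760 + 0.48·0.341304 = 1.250586
y(1.44) ≈ 1.2506

1.2506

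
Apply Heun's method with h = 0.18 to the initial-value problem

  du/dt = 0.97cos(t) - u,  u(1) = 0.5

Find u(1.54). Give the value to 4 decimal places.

Heun: k1 = f(t_n, u_n); k2 = f(t_n + h, u_n + h·k1); u_{n+1} = u_n + (h/2)·(k1 + k2).
t=1.000000, u=0.500000:
  k1 = f(1.000000, 0.500000) = 0.024093
  k2 = f(1.180000, 0.504337) = -0.134840
  u ← 0.500000 + (0.18/2)·(0.024093 + (-0.134840)) = 0.490033
t=1.180000, u=0.490033:
  k1 = f(1.180000, 0.490033) = -0.120536
  k2 = f(1.360000, 0.468336) = -0.265375
  u ← 0.490033 + (0.18/2)·(-0.120536 + (-0.265375)) = 0.455301
t=1.360000, u=0.455301:
  k1 = f(1.360000, 0.455301) = -0.252339
  k2 = f(1.540000, 0.409880) = -0.380012
  u ← 0.455301 + (0.18/2)·(-0.252339 + (-0.380012)) = 0.398389
u(1.54) ≈ 0.3984

0.3984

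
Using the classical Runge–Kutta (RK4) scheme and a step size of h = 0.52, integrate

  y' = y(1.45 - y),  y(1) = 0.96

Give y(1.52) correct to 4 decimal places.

RK4: k1 = f(t_n, y_n); k2 = f(t_n + h/2, y_n + (h/2)·k1); k3 = f(t_n + h/2, y_n + (h/2)·k2); k4 = f(t_n + h, y_n + h·k3); y_{n+1} = y_n + (h/6)·(k1 + 2k2 + 2k3 + k4).
t=1.000000, y=0.960000:
  k1 = f(1.000000, 0.960000) = 0.470400
  k2 = f(1.260000, 1.082304) = 0.397959
  k3 = f(1.260000, 1.063469) = 0.411064
  k4 = f(1.520000, 1.173753) = 0.324246
  y ← 0.960000 + (0.52/6)·(k1 + 2k2 + 2k3 + k4) = 1.169100
y(1.52) ≈ 1.1691

1.1691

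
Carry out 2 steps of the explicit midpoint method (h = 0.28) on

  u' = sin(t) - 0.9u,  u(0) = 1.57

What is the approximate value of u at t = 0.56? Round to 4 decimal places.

1.0895

Midpoint: k1 = f(t_n, u_n); k2 = f(t_n + h/2, u_n + (h/2)·k1); u_{n+1} = u_n + h·k2.
t=0.000000, u=1.570000:
  k1 = f(0.000000, 1.570000) = -1.413000
  k2 = f(0.140000, 1.372180) = -1.095419
  u ← 1.570000 + 0.28·(-1.095419) = 1.263283
t=0.280000, u=1.263283:
  k1 = f(0.280000, 1.263283) = -0.860599
  k2 = f(0.420000, 1.142799) = -0.620759
  u ← 1.263283 + 0.28·(-0.620759) = 1.089470
u(0.56) ≈ 1.0895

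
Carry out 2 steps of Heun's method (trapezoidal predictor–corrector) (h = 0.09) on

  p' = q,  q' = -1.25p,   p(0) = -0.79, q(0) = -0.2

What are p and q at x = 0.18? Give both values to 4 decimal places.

Heun on (p,q): k1 = f(x_n, state_n); k2 = f(x_n + h, state_n + h·k1); state_{n+1} = state_n + (h/2)·(k1 + k2).
0.000000: (-0.790000, -0.200000)
  k1 = (-0.200000, 0.987500)
  predictor → (-0.808000, -0.111125)
  k2 = (-0.111125, 1.010000)
  → (-0.804001, -0.110113)
0.090000: (-0.804001, -0.110113)
  k1 = (-0.110113, 1.005001)
  predictor → (-0.813911, -0.019662)
  k2 = (-0.019662, 1.017388)
  → (-0.809840, -0.019105)
(p(0.18), q(0.18)) ≈ (-0.8098, -0.0191)

-0.8098, -0.0191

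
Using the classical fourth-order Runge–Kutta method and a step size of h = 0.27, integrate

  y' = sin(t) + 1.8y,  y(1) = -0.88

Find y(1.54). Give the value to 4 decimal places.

RK4: k1 = f(t_n, y_n); k2 = f(t_n + h/2, y_n + (h/2)·k1); k3 = f(t_n + h/2, y_n + (h/2)·k2); k4 = f(t_n + h, y_n + h·k3); y_{n+1} = y_n + (h/6)·(k1 + 2k2 + 2k3 + k4).
t=1.000000, y=-0.880000:
  k1 = f(1.000000, -0.880000) = -0.742529
  k2 = f(1.135000, -0.980241) = -0.857900
  k3 = f(1.135000, -0.995817) = -0.885936
  k4 = f(1.270000, -1.119203) = -1.059464
  y ← -0.880000 + (0.27/6)·(k1 + 2k2 + 2k3 + k4) = -1.118035
t=1.270000, y=-1.118035:
  k1 = f(1.270000, -1.118035) = -1.057362
  k2 = f(1.405000, -1.260779) = -1.283115
  k3 = f(1.405000, -1.291255) = -1.337972
  k4 = f(1.540000, -1.479287) = -1.663192
  y ← -1.118035 + (0.27/6)·(k1 + 2k2 + 2k3 + k4) = -1.476358
y(1.54) ≈ -1.4764

-1.4764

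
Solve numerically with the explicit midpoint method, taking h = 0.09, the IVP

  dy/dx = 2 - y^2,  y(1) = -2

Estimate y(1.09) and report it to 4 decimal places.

-2.2131

Midpoint: k1 = f(x_n, y_n); k2 = f(x_n + h/2, y_n + (h/2)·k1); y_{n+1} = y_n + h·k2.
x=1.000000, y=-2.000000:
  k1 = f(1.000000, -2.000000) = -2.000000
  k2 = f(1.045000, -2.090000) = -2.368100
  y ← -2.000000 + 0.09·(-2.368100) = -2.213129
y(1.09) ≈ -2.2131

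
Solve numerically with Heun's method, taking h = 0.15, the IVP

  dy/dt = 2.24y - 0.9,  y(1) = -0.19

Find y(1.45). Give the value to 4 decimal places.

-1.1959

Heun: k1 = f(t_n, y_n); k2 = f(t_n + h, y_n + h·k1); y_{n+1} = y_n + (h/2)·(k1 + k2).
t=1.000000, y=-0.190000:
  k1 = f(1.000000, -0.190000) = -1.325600
  k2 = f(1.150000, -0.388840) = -1.771002
  y ← -0.190000 + (0.15/2)·(-1.325600 + (-1.771002)) = -0.422245
t=1.150000, y=-0.422245:
  k1 = f(1.150000, -0.422245) = -1.845829
  k2 = f(1.300000, -0.699119) = -2.466028
  y ← -0.422245 + (0.15/2)·(-1.845829 + (-2.466028)) = -0.745634
t=1.300000, y=-0.745634:
  k1 = f(1.300000, -0.745634) = -2.570221
  k2 = f(1.450000, -1.131168) = -3.433815
  y ← -0.745634 + (0.15/2)·(-2.570221 + (-3.433815)) = -1.195937
y(1.45) ≈ -1.1959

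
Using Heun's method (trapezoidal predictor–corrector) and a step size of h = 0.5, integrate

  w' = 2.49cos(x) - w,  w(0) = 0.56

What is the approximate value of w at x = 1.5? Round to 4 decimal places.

Heun: k1 = f(x_n, w_n); k2 = f(x_n + h, w_n + h·k1); w_{n+1} = w_n + (h/2)·(k1 + k2).
x=0.000000, w=0.560000:
  k1 = f(0.000000, 0.560000) = 1.930000
  k2 = f(0.500000, 1.525000) = 0.660181
  w ← 0.560000 + (0.5/2)·(1.930000 + 0.660181) = 1.207545
x=0.500000, w=1.207545:
  k1 = f(0.500000, 1.207545) = 0.977635
  k2 = f(1.000000, 1.696363) = -0.351010
  w ← 1.207545 + (0.5/2)·(0.977635 + (-0.351010)) = 1.364201
x=1.000000, w=1.364201:
  k1 = f(1.000000, 1.364201) = -0.018849
  k2 = f(1.500000, 1.354777) = -1.178641
  w ← 1.364201 + (0.5/2)·(-0.018849 + (-1.178641)) = 1.064829
w(1.5) ≈ 1.0648

1.0648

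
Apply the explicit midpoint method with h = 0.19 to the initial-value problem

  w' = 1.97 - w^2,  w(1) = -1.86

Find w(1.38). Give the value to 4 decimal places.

-3.0977

Midpoint: k1 = f(t_n, w_n); k2 = f(t_n + h/2, w_n + (h/2)·k1); w_{n+1} = w_n + h·k2.
t=1.000000, w=-1.860000:
  k1 = f(1.000000, -1.860000) = -1.489600
  k2 = f(1.095000, -2.001512) = -2.036050
  w ← -1.860000 + 0.19·(-2.036050) = -2.246850
t=1.190000, w=-2.246850:
  k1 = f(1.190000, -2.246850) = -3.078333
  k2 = f(1.285000, -2.539291) = -4.478000
  w ← -2.246850 + 0.19·(-4.478000) = -3.097669
w(1.38) ≈ -3.0977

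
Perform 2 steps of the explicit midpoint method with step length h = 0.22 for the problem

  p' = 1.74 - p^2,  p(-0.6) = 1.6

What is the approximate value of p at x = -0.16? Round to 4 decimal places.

Midpoint: k1 = f(x_n, p_n); k2 = f(x_n + h/2, p_n + (h/2)·k1); p_{n+1} = p_n + h·k2.
x=-0.600000, p=1.600000:
  k1 = f(-0.600000, 1.600000) = -0.820000
  k2 = f(-0.490000, 1.509800) = -0.539496
  p ← 1.600000 + 0.22·(-0.539496) = 1.481311
x=-0.380000, p=1.481311:
  k1 = f(-0.380000, 1.481311) = -0.454282
  k2 = f(-0.270000, 1.431340) = -0.308734
  p ← 1.481311 + 0.22·(-0.308734) = 1.413389
p(-0.16) ≈ 1.4134

1.4134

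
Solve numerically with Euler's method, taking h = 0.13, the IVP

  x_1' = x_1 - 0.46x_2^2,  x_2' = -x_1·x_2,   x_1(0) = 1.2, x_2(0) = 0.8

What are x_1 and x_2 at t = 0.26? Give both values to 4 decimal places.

1.4618, 0.5595

Euler on (x_1,x_2): x_1_{n+1} = x_1_n + h·x_1', x_2_{n+1} = x_2_n + h·x_2'.
0.000000: (1.200000, 0.800000); f=(0.905600, -0.960000) → (1.317728, 0.675200)
0.130000: (1.317728, 0.675200); f=(1.108016, -0.889730) → (1.461770, 0.559535)
(x_1(0.26), x_2(0.26)) ≈ (1.4618, 0.5595)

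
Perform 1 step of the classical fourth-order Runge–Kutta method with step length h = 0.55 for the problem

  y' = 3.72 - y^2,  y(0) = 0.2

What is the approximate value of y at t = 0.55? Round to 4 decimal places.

RK4: k1 = f(t_n, y_n); k2 = f(t_n + h/2, y_n + (h/2)·k1); k3 = f(t_n + h/2, y_n + (h/2)·k2); k4 = f(t_n + h, y_n + h·k3); y_{n+1} = y_n + (h/6)·(k1 + 2k2 + 2k3 + k4).
t=0.000000, y=0.200000:
  k1 = f(0.000000, 0.200000) = 3.680000
  k2 = f(0.275000, 1.212000) = 2.251056
  k3 = f(0.275000, 0.819040) = 3.049173
  k4 = f(0.550000, 1.877045) = 0.196702
  y ← 0.200000 + (0.55/6)·(k1 + 2k2 + 2k3 + k4) = 1.527073
y(0.55) ≈ 1.5271

1.5271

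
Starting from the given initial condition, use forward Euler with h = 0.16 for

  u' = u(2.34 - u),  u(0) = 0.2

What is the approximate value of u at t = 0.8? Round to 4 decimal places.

0.7808

Euler: u_{n+1} = u_n + h·f(t_n, u_n).
t=0.000000, u=0.200000: f=0.428000 → u ← 0.200000 + 0.16·0.428000 = 0.268480
t=0.160000, u=0.268480: f=0.556162 → u ← 0.268480 + 0.16·0.556162 = 0.357466
t=0.320000, u=0.357466: f=0.708688 → u ← 0.357466 + 0.16·0.708688 = 0.470856
t=0.480000, u=0.470856: f=0.880098 → u ← 0.470856 + 0.16·0.880098 = 0.611672
t=0.640000, u=0.611672: f=1.057169 → u ← 0.611672 + 0.16·1.057169 = 0.780819
u(0.8) ≈ 0.7808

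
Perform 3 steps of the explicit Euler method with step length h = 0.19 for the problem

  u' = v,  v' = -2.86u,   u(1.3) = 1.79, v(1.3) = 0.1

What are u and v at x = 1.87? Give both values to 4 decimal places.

Euler on (u,v): u_{n+1} = u_n + h·u', v_{n+1} = v_n + h·v'.
1.300000: (1.790000, 0.100000); f=(0.100000, -5.119400) → (1.809000, -0.872686)
1.490000: (1.809000, -0.872686); f=(-0.872686, -5.173740) → (1.643190, -1.855697)
1.680000: (1.643190, -1.855697); f=(-1.855697, -4.699522) → (1.290607, -2.748606)
(u(1.87), v(1.87)) ≈ (1.2906, -2.7486)

1.2906, -2.7486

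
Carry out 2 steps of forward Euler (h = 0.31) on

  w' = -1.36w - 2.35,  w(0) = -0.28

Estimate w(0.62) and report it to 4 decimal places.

Euler: w_{n+1} = w_n + h·f(t_n, w_n).
t=0.000000, w=-0.280000: f=-1.969200 → w ← -0.280000 + 0.31·(-1.969200) = -0.890452
t=0.310000, w=-0.890452: f=-1.138985 → w ← -0.890452 + 0.31·(-1.138985) = -1.243537
w(0.62) ≈ -1.2435

-1.2435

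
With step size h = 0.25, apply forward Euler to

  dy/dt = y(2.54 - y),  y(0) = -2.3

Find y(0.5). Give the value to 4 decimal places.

-14.7699

Euler: y_{n+1} = y_n + h·f(t_n, y_n).
t=0.000000, y=-2.300000: f=-11.132000 → y ← -2.300000 + 0.25·(-11.132000) = -5.083000
t=0.250000, y=-5.083000: f=-38.747709 → y ← -5.083000 + 0.25·(-38.747709) = -14.769927
y(0.5) ≈ -14.7699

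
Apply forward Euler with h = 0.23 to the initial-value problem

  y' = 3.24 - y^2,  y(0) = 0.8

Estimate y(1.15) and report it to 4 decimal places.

1.7994

Euler: y_{n+1} = y_n + h·f(t_n, y_n).
t=0.000000, y=0.800000: f=2.600000 → y ← 0.800000 + 0.23·2.600000 = 1.398000
t=0.230000, y=1.398000: f=1.285596 → y ← 1.398000 + 0.23·1.285596 = 1.693687
t=0.460000, y=1.693687: f=0.371424 → y ← 1.693687 + 0.23·0.371424 = 1.779115
t=0.690000, y=1.779115: f=0.074751 → y ← 1.779115 + 0.23·0.074751 = 1.796307
t=0.920000, y=1.796307: f=0.013280 → y ← 1.796307 + 0.23·0.013280 = 1.799362
y(1.15) ≈ 1.7994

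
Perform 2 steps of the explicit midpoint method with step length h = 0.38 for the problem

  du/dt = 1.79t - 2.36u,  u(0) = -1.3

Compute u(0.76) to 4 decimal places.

Midpoint: k1 = f(t_n, u_n); k2 = f(t_n + h/2, u_n + (h/2)·k1); u_{n+1} = u_n + h·k2.
t=0.000000, u=-1.300000:
  k1 = f(0.000000, -1.300000) = 3.068000
  k2 = f(0.190000, -0.717080) = 2.032409
  u ← -1.300000 + 0.38·2.032409 = -0.527685
t=0.380000, u=-0.527685:
  k1 = f(0.380000, -0.527685) = 1.925536
  k2 = f(0.570000, -0.161833) = 1.402226
  u ← -0.527685 + 0.38·1.402226 = 0.005161
u(0.76) ≈ 0.0052

0.0052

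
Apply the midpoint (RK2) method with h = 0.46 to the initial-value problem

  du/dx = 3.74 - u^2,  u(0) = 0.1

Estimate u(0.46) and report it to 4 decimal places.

1.3983

Midpoint: k1 = f(x_n, u_n); k2 = f(x_n + h/2, u_n + (h/2)·k1); u_{n+1} = u_n + h·k2.
x=0.000000, u=0.100000:
  k1 = f(0.000000, 0.100000) = 3.730000
  k2 = f(0.230000, 0.957900) = 2.822428
  u ← 0.100000 + 0.46·2.822428 = 1.398317
u(0.46) ≈ 1.3983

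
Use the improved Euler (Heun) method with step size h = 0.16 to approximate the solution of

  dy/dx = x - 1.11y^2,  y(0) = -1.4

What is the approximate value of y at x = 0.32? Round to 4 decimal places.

-2.6054

Heun: k1 = f(x_n, y_n); k2 = f(x_n + h, y_n + h·k1); y_{n+1} = y_n + (h/2)·(k1 + k2).
x=0.000000, y=-1.400000:
  k1 = f(0.000000, -1.400000) = -2.175600
  k2 = f(0.160000, -1.748096) = -3.231982
  y ← -1.400000 + (0.16/2)·(-2.175600 + (-3.231982)) = -1.832607
x=0.160000, y=-1.832607:
  k1 = f(0.160000, -1.832607) = -3.567876
  k2 = f(0.320000, -2.403467) = -6.092084
  y ← -1.832607 + (0.16/2)·(-3.567876 + (-6.092084)) = -2.605403
y(0.32) ≈ -2.6054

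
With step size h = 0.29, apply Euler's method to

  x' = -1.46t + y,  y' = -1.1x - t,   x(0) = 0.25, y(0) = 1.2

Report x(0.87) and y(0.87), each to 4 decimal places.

Euler on (x,y): x_{n+1} = x_n + h·x', y_{n+1} = y_n + h·y'.
0.000000: (0.250000, 1.200000); f=(1.200000, -0.275000) → (0.598000, 1.120250)
0.290000: (0.598000, 1.120250); f=(0.696850, -0.947800) → (0.800086, 0.845388)
0.580000: (0.800086, 0.845388); f=(-0.001412, -1.460095) → (0.799677, 0.421960)
(x(0.87), y(0.87)) ≈ (0.7997, 0.4220)

0.7997, 0.4220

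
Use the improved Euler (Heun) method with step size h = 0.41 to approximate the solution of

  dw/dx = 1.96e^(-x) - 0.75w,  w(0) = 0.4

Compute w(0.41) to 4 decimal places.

0.8408

Heun: k1 = f(x_n, w_n); k2 = f(x_n + h, w_n + h·k1); w_{n+1} = w_n + (h/2)·(k1 + k2).
x=0.000000, w=0.400000:
  k1 = f(0.000000, 0.400000) = 1.660000
  k2 = f(0.410000, 1.080600) = 0.490304
  w ← 0.400000 + (0.41/2)·(1.660000 + 0.490304) = 0.840812
w(0.41) ≈ 0.8408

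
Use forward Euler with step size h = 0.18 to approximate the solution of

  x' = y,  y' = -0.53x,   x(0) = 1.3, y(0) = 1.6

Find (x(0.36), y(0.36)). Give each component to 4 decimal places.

1.8537, 1.3245

Euler on (x,y): x_{n+1} = x_n + h·x', y_{n+1} = y_n + h·y'.
0.000000: (1.300000, 1.600000); f=(1.600000, -0.689000) → (1.588000, 1.475980)
0.180000: (1.588000, 1.475980); f=(1.475980, -0.841640) → (1.853676, 1.324485)
(x(0.36), y(0.36)) ≈ (1.8537, 1.3245)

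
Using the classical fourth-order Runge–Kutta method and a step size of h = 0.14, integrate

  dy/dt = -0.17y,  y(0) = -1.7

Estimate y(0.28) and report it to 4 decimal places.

-1.6210

RK4: k1 = f(t_n, y_n); k2 = f(t_n + h/2, y_n + (h/2)·k1); k3 = f(t_n + h/2, y_n + (h/2)·k2); k4 = f(t_n + h, y_n + h·k3); y_{n+1} = y_n + (h/6)·(k1 + 2k2 + 2k3 + k4).
t=0.000000, y=-1.700000:
  k1 = f(0.000000, -1.700000) = 0.289000
  k2 = f(0.070000, -1.679770) = 0.285561
  k3 = f(0.070000, -1.680011) = 0.285602
  k4 = f(0.140000, -1.660016) = 0.282203
  y ← -1.700000 + (0.14/6)·(k1 + 2k2 + 2k3 + k4) = -1.660018
t=0.140000, y=-1.660018:
  k1 = f(0.140000, -1.660018) = 0.282203
  k2 = f(0.210000, -1.640263) = 0.278845
  k3 = f(0.210000, -1.640499) = 0.278885
  k4 = f(0.280000, -1.620974) = 0.275566
  y ← -1.660018 + (0.14/6)·(k1 + 2k2 + 2k3 + k4) = -1.620976
y(0.28) ≈ -1.6210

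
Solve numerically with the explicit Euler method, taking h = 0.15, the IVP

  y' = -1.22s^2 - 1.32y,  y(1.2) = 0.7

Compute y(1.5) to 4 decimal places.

-0.0946

Euler: y_{n+1} = y_n + h·f(s_n, y_n).
s=1.200000, y=0.700000: f=-2.680800 → y ← 0.700000 + 0.15·(-2.680800) = 0.297880
s=1.350000, y=0.297880: f=-2.616652 → y ← 0.297880 + 0.15·(-2.616652) = -0.094618
y(1.5) ≈ -0.0946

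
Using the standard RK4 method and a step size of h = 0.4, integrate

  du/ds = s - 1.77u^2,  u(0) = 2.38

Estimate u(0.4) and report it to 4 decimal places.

RK4: k1 = f(s_n, u_n); k2 = f(s_n + h/2, u_n + (h/2)·k1); k3 = f(s_n + h/2, u_n + (h/2)·k2); k4 = f(s_n + h, u_n + h·k3); u_{n+1} = u_n + (h/6)·(k1 + 2k2 + 2k3 + k4).
s=0.000000, u=2.380000:
  k1 = f(0.000000, 2.380000) = -10.025988
  k2 = f(0.200000, 0.374802) = -0.048644
  k3 = f(0.200000, 2.370271) = -9.744188
  k4 = f(0.400000, -1.517675) = -3.676909
  u ← 2.380000 + (0.4/6)·(k1 + 2k2 + 2k3 + k4) = 0.160763
u(0.4) ≈ 0.1608

0.1608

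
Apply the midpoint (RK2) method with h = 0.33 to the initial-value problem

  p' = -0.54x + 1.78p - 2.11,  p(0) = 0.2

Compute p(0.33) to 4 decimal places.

Midpoint: k1 = f(x_n, p_n); k2 = f(x_n + h/2, p_n + (h/2)·k1); p_{n+1} = p_n + h·k2.
x=0.000000, p=0.200000:
  k1 = f(0.000000, 0.200000) = -1.754000
  k2 = f(0.165000, -0.089410) = -2.358250
  p ← 0.200000 + 0.33·(-2.358250) = -0.578222
p(0.33) ≈ -0.5782

-0.5782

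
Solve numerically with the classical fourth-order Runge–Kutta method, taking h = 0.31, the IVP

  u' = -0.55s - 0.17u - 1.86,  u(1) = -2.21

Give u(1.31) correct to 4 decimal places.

RK4: k1 = f(s_n, u_n); k2 = f(s_n + h/2, u_n + (h/2)·k1); k3 = f(s_n + h/2, u_n + (h/2)·k2); k4 = f(s_n + h, u_n + h·k3); u_{n+1} = u_n + (h/6)·(k1 + 2k2 + 2k3 + k4).
s=1.000000, u=-2.210000:
  k1 = f(1.000000, -2.210000) = -2.034300
  k2 = f(1.155000, -2.525316) = -2.065946
  k3 = f(1.155000, -2.530222) = -2.065112
  k4 = f(1.310000, -2.850185) = -2.095969
  u ← -2.210000 + (0.31/6)·(k1 + 2k2 + 2k3 + k4) = -2.850273
u(1.31) ≈ -2.8503

-2.8503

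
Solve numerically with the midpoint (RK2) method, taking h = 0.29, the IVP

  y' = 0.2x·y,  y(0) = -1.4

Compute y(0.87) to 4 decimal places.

-1.5096

Midpoint: k1 = f(x_n, y_n); k2 = f(x_n + h/2, y_n + (h/2)·k1); y_{n+1} = y_n + h·k2.
x=0.000000, y=-1.400000:
  k1 = f(0.000000, -1.400000) = 0.000000
  k2 = f(0.145000, -1.400000) = -0.040600
  y ← -1.400000 + 0.29·(-0.040600) = -1.411774
x=0.290000, y=-1.411774:
  k1 = f(0.290000, -1.411774) = -0.081883
  k2 = f(0.435000, -1.423647) = -0.123857
  y ← -1.411774 + 0.29·(-0.123857) = -1.447693
x=0.580000, y=-1.447693:
  k1 = f(0.580000, -1.447693) = -0.167932
  k2 = f(0.725000, -1.472043) = -0.213446
  y ← -1.447693 + 0.29·(-0.213446) = -1.509592
y(0.87) ≈ -1.5096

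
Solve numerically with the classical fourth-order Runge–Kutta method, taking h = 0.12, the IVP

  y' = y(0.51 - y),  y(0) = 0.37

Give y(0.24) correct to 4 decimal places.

0.3821

RK4: k1 = f(s_n, y_n); k2 = f(s_n + h/2, y_n + (h/2)·k1); k3 = f(s_n + h/2, y_n + (h/2)·k2); k4 = f(s_n + h, y_n + h·k3); y_{n+1} = y_n + (h/6)·(k1 + 2k2 + 2k3 + k4).
s=0.000000, y=0.370000:
  k1 = f(0.000000, 0.370000) = 0.051800
  k2 = f(0.060000, 0.373108) = 0.051076
  k3 = f(0.060000, 0.373065) = 0.051086
  k4 = f(0.120000, 0.376130) = 0.050352
  y ← 0.370000 + (0.12/6)·(k1 + 2k2 + 2k3 + k4) = 0.376129
s=0.120000, y=0.376129:
  k1 = f(0.120000, 0.376129) = 0.050353
  k2 = f(0.180000, 0.379151) = 0.049612
  k3 = f(0.180000, 0.379106) = 0.049623
  k4 = f(0.240000, 0.382084) = 0.048875
  y ← 0.376129 + (0.12/6)·(k1 + 2k2 + 2k3 + k4) = 0.382083
y(0.24) ≈ 0.3821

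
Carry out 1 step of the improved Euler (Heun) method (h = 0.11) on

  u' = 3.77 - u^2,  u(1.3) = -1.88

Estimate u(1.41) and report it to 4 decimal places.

Heun: k1 = f(t_n, u_n); k2 = f(t_n + h, u_n + h·k1); u_{n+1} = u_n + (h/2)·(k1 + k2).
t=1.300000, u=-1.880000:
  k1 = f(1.300000, -1.880000) = 0.235600
  k2 = f(1.410000, -1.854084) = 0.332373
  u ← -1.880000 + (0.11/2)·(0.235600 + 0.332373) = -1.848762
u(1.41) ≈ -1.8488

-1.8488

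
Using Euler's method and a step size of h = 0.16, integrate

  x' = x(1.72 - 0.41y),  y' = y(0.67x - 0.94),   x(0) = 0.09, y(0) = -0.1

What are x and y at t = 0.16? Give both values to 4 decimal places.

0.1154, -0.0859

Euler on (x,y): x_{n+1} = x_n + h·x', y_{n+1} = y_n + h·y'.
0.000000: (0.090000, -0.100000); f=(0.158490, 0.087970) → (0.115358, -0.085925)
(x(0.16), y(0.16)) ≈ (0.1154, -0.0859)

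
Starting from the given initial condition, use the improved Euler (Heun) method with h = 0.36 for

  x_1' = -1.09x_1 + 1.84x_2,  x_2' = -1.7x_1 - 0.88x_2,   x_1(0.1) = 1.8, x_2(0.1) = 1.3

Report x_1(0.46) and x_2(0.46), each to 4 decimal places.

1.4232, -0.0211

Heun on (x_1,x_2): k1 = f(t_n, state_n); k2 = f(t_n + h, state_n + h·k1); state_{n+1} = state_n + (h/2)·(k1 + k2).
0.100000: (1.800000, 1.300000)
  k1 = (0.430000, -4.204000)
  predictor → (1.954800, -0.213440)
  k2 = (-2.523462, -3.135333)
  → (1.423177, -0.021080)
(x_1(0.46), x_2(0.46)) ≈ (1.4232, -0.0211)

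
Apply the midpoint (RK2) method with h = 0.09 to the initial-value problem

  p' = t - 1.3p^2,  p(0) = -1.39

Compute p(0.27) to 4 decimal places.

-2.5916

Midpoint: k1 = f(t_n, p_n); k2 = f(t_n + h/2, p_n + (h/2)·k1); p_{n+1} = p_n + h·k2.
t=0.000000, p=-1.390000:
  k1 = f(0.000000, -1.390000) = -2.511730
  k2 = f(0.045000, -1.503028) = -2.891821
  p ← -1.390000 + 0.09·(-2.891821) = -1.650264
t=0.090000, p=-1.650264:
  k1 = f(0.090000, -1.650264) = -3.450382
  k2 = f(0.135000, -1.805531) = -4.102925
  p ← -1.650264 + 0.09·(-4.102925) = -2.019527
t=0.180000, p=-2.019527:
  k1 = f(0.180000, -2.019527) = -5.122037
  k2 = f(0.225000, -2.250019) = -6.356360
  p ← -2.019527 + 0.09·(-6.356360) = -2.591599
p(0.27) ≈ -2.5916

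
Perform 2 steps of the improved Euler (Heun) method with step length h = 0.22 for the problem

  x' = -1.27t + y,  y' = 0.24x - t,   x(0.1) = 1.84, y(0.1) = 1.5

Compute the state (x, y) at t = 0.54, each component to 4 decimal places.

2.3470, 1.5829

Heun on (x,y): k1 = f(t_n, state_n); k2 = f(t_n + h, state_n + h·k1); state_{n+1} = state_n + (h/2)·(k1 + k2).
0.100000: (1.840000, 1.500000)
  k1 = (1.373000, 0.341600)
  predictor → (2.142060, 1.575152)
  k2 = (1.168752, 0.194094)
  → (2.119593, 1.558926)
0.320000: (2.119593, 1.558926)
  k1 = (1.152526, 0.188702)
  predictor → (2.373149, 1.600441)
  k2 = (0.914641, 0.029556)
  → (2.346981, 1.582935)
(x(0.54), y(0.54)) ≈ (2.3470, 1.5829)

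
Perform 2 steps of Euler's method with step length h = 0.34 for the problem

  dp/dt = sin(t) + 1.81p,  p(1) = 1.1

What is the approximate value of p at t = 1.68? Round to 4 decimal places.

Euler: p_{n+1} = p_n + h·f(t_n, p_n).
t=1.000000, p=1.100000: f=2.832471 → p ← 1.100000 + 0.34·2.832471 = 2.063040
t=1.340000, p=2.063040: f=4.707587 → p ← 2.063040 + 0.34·4.707587 = 3.663620
p(1.68) ≈ 3.6636

3.6636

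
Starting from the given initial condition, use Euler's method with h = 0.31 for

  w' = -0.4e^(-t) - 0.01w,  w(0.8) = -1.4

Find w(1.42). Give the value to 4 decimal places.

Euler: w_{n+1} = w_n + h·f(t_n, w_n).
t=0.800000, w=-1.400000: f=-0.165732 → w ← -1.400000 + 0.31·(-0.165732) = -1.451377
t=1.110000, w=-1.451377: f=-0.117310 → w ← -1.451377 + 0.31·(-0.117310) = -1.487743
w(1.42) ≈ -1.4877

-1.4877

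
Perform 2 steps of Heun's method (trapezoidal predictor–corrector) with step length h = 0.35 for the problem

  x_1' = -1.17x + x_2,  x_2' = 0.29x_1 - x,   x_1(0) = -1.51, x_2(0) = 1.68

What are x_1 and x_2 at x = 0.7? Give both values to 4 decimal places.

-0.7517, 1.2273

Heun on (x_1,x_2): k1 = f(x_n, state_n); k2 = f(x_n + h, state_n + h·k1); state_{n+1} = state_n + (h/2)·(k1 + k2).
0.000000: (-1.510000, 1.680000)
  k1 = (1.680000, -0.437900)
  predictor → (-0.922000, 1.526735)
  k2 = (1.117235, -0.617380)
  → (-1.020484, 1.495326)
0.350000: (-1.020484, 1.495326)
  k1 = (1.085826, -0.645940)
  predictor → (-0.640445, 1.269247)
  k2 = (0.450247, -0.885729)
  → (-0.751671, 1.227284)
(x_1(0.7), x_2(0.7)) ≈ (-0.7517, 1.2273)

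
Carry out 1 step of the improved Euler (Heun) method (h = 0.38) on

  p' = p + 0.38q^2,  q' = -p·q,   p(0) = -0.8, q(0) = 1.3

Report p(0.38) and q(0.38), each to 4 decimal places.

Heun on (p,q): k1 = f(s_n, state_n); k2 = f(s_n + h, state_n + h·k1); state_{n+1} = state_n + (h/2)·(k1 + k2).
0.000000: (-0.800000, 1.300000)
  k1 = (-0.157800, 1.040000)
  predictor → (-0.859964, 1.695200)
  k2 = (0.232043, 1.457811)
  → (-0.785894, 1.774584)
(p(0.38), q(0.38)) ≈ (-0.7859, 1.7746)

-0.7859, 1.7746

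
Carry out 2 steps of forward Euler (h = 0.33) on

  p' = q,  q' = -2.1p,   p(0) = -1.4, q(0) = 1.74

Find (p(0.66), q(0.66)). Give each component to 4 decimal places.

0.0686, 3.2825

Euler on (p,q): p_{n+1} = p_n + h·p', q_{n+1} = q_n + h·q'.
0.000000: (-1.400000, 1.740000); f=(1.740000, 2.940000) → (-0.825800, 2.710200)
0.330000: (-0.825800, 2.710200); f=(2.710200, 1.734180) → (0.068566, 3.282479)
(p(0.66), q(0.66)) ≈ (0.0686, 3.2825)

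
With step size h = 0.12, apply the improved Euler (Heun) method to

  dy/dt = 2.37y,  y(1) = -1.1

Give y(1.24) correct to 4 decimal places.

Heun: k1 = f(t_n, y_n); k2 = f(t_n + h, y_n + h·k1); y_{n+1} = y_n + (h/2)·(k1 + k2).
t=1.000000, y=-1.100000:
  k1 = f(1.000000, -1.100000) = -2.607000
  k2 = f(1.120000, -1.412840) = -3.348431
  y ← -1.100000 + (0.12/2)·(-2.607000 + (-3.348431)) = -1.457326
t=1.120000, y=-1.457326:
  k1 = f(1.120000, -1.457326) = -3.453862
  k2 = f(1.240000, -1.871789) = -4.436141
  y ← -1.457326 + (0.12/2)·(-3.453862 + (-4.436141)) = -1.930726
y(1.24) ≈ -1.9307

-1.9307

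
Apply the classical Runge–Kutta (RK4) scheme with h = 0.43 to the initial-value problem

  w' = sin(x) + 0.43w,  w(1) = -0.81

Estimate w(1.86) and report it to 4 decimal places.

-0.1776

RK4: k1 = f(x_n, w_n); k2 = f(x_n + h/2, w_n + (h/2)·k1); k3 = f(x_n + h/2, w_n + (h/2)·k2); k4 = f(x_n + h, w_n + h·k3); w_{n+1} = w_n + (h/6)·(k1 + 2k2 + 2k3 + k4).
x=1.000000, w=-0.810000:
  k1 = f(1.000000, -0.810000) = 0.493171
  k2 = f(1.215000, -0.703968) = 0.634663
  k3 = f(1.215000, -0.673547) = 0.647744
  k4 = f(1.430000, -0.531470) = 0.761572
  w ← -0.810000 + (0.43/6)·(k1 + 2k2 + 2k3 + k4) = -0.536265
x=1.430000, w=-0.536265:
  k1 = f(1.430000, -0.536265) = 0.759511
  k2 = f(1.645000, -0.372970) = 0.836871
  k3 = f(1.645000, -0.356338) = 0.844023
  k4 = f(1.860000, -0.173335) = 0.883937
  w ← -0.536265 + (0.43/6)·(k1 + 2k2 + 2k3 + k4) = -0.177557
w(1.86) ≈ -0.1776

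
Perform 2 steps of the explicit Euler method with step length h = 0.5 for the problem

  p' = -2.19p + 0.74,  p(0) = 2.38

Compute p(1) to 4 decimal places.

0.3563

Euler: p_{n+1} = p_n + h·f(x_n, p_n).
x=0.000000, p=2.380000: f=-4.472200 → p ← 2.380000 + 0.5·(-4.472200) = 0.143900
x=0.500000, p=0.143900: f=0.424859 → p ← 0.143900 + 0.5·0.424859 = 0.356329
p(1) ≈ 0.3563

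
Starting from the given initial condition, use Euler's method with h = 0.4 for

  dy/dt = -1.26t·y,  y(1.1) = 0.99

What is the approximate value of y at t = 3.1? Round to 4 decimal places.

Euler: y_{n+1} = y_n + h·f(t_n, y_n).
t=1.100000, y=0.990000: f=-1.372140 → y ← 0.990000 + 0.4·(-1.372140) = 0.441144
t=1.500000, y=0.441144: f=-0.833762 → y ← 0.441144 + 0.4·(-0.833762) = 0.107639
t=1.900000, y=0.107639: f=-0.257688 → y ← 0.107639 + 0.4·(-0.257688) = 0.004564
t=2.300000, y=0.004564: f=-0.013226 → y ← 0.004564 + 0.4·(-0.013226) = -0.000727
t=2.700000, y=-0.000727: f=0.002472 → y ← -0.000727 + 0.4·0.002472 = 0.000262
y(3.1) ≈ 0.0003

0.0003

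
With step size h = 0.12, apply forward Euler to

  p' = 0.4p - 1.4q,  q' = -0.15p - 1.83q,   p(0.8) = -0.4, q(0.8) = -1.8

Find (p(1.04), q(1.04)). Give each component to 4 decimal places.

Euler on (p,q): p_{n+1} = p_n + h·p', q_{n+1} = q_n + h·q'.
0.800000: (-0.400000, -1.800000); f=(2.360000, 3.354000) → (-0.116800, -1.397520)
0.920000: (-0.116800, -1.397520); f=(1.909808, 2.574982) → (0.112377, -1.088522)
(p(1.04), q(1.04)) ≈ (0.1124, -1.0885)

0.1124, -1.0885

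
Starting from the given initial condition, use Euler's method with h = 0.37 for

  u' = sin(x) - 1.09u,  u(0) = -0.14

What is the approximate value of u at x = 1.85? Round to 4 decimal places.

Euler: u_{n+1} = u_n + h·f(x_n, u_n).
x=0.000000, u=-0.140000: f=0.152600 → u ← -0.140000 + 0.37·0.152600 = -0.083538
x=0.370000, u=-0.083538: f=0.452672 → u ← -0.083538 + 0.37·0.452672 = 0.083951
x=0.740000, u=0.083951: f=0.582782 → u ← 0.083951 + 0.37·0.582782 = 0.299580
x=1.110000, u=0.299580: f=0.569157 → u ← 0.299580 + 0.37·0.569157 = 0.510168
x=1.480000, u=0.510168: f=0.439798 → u ← 0.510168 + 0.37·0.439798 = 0.672893
u(1.85) ≈ 0.6729

0.6729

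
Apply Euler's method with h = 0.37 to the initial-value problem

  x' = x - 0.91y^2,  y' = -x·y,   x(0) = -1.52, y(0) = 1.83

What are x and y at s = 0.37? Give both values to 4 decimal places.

-3.2100, 2.8592

Euler on (x,y): x_{n+1} = x_n + h·x', y_{n+1} = y_n + h·y'.
0.000000: (-1.520000, 1.830000); f=(-4.567499, 2.781600) → (-3.209975, 2.859192)
(x(0.37), y(0.37)) ≈ (-3.2100, 2.8592)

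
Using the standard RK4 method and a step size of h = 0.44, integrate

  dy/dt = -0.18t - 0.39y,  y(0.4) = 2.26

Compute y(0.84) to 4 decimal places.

1.8581

RK4: k1 = f(t_n, y_n); k2 = f(t_n + h/2, y_n + (h/2)·k1); k3 = f(t_n + h/2, y_n + (h/2)·k2); k4 = f(t_n + h, y_n + h·k3); y_{n+1} = y_n + (h/6)·(k1 + 2k2 + 2k3 + k4).
t=0.400000, y=2.260000:
  k1 = f(0.400000, 2.260000) = -0.953400
  k2 = f(0.620000, 2.050252) = -0.911198
  k3 = f(0.620000, 2.059536) = -0.914819
  k4 = f(0.840000, 1.857480) = -0.875617
  y ← 2.260000 + (0.44/6)·(k1 + 2k2 + 2k3 + k4) = 1.858056
y(0.84) ≈ 1.8581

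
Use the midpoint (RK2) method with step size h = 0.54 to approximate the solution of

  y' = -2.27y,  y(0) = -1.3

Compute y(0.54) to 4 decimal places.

Midpoint: k1 = f(t_n, y_n); k2 = f(t_n + h/2, y_n + (h/2)·k1); y_{n+1} = y_n + h·k2.
t=0.000000, y=-1.300000:
  k1 = f(0.000000, -1.300000) = 2.951000
  k2 = f(0.270000, -0.503230) = 1.142332
  y ← -1.300000 + 0.54·1.142332 = -0.683141
y(0.54) ≈ -0.6831

-0.6831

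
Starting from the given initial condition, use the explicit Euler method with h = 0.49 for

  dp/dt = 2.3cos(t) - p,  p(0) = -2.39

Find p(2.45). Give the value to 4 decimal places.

-0.0808

Euler: p_{n+1} = p_n + h·f(t_n, p_n).
t=0.000000, p=-2.390000: f=4.690000 → p ← -2.390000 + 0.49·4.690000 = -0.091900
t=0.490000, p=-0.091900: f=2.121266 → p ← -0.091900 + 0.49·2.121266 = 0.947520
t=0.980000, p=0.947520: f=0.333632 → p ← 0.947520 + 0.49·0.333632 = 1.111000
t=1.470000, p=1.111000: f=-0.879560 → p ← 1.111000 + 0.49·(-0.879560) = 0.680015
t=1.960000, p=0.680015: f=-1.552754 → p ← 0.680015 + 0.49·(-1.552754) = -0.080834
p(2.45) ≈ -0.0808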